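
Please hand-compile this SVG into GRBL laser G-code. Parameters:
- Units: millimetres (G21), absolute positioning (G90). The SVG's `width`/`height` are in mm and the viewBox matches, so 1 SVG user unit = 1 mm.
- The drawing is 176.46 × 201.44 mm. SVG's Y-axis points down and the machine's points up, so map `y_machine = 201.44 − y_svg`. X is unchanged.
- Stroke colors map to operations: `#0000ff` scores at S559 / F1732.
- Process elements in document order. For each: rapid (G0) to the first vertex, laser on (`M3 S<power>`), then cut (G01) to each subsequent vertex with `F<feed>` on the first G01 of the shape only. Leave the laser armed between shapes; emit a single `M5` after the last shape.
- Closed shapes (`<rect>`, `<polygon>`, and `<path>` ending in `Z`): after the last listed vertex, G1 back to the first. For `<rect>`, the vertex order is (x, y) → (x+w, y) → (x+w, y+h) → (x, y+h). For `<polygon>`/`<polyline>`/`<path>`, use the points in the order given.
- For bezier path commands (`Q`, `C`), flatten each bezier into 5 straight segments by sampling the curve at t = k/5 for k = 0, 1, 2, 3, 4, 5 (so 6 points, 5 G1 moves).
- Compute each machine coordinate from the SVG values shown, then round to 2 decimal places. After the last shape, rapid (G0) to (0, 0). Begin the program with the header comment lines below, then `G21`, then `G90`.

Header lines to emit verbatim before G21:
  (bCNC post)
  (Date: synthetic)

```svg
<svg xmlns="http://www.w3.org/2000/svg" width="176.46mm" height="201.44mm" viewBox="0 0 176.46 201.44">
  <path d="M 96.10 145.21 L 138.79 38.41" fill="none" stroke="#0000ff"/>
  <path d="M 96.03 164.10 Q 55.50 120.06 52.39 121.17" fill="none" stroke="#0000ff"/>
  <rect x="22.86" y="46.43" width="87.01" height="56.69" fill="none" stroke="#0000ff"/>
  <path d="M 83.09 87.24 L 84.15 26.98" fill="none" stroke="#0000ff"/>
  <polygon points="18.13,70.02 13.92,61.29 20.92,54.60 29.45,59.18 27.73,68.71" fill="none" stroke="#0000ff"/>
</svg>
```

1 u = 1 mm; y_m = 201.44 − y.

[1] `<path>` line segment, #0000ff→score S559 F1732: (96.10,56.23) → (138.79,163.03)

[2] `<path>` quadratic bezier, #0000ff→score S559 F1732: (96.03,37.34) → (81.31,53.15) → (69.59,65.35) → (60.87,73.93) → (55.13,78.91) → (52.39,80.27)

[3] `<rect>` rectangle, #0000ff→score S559 F1732: (22.86,155.01) → (109.87,155.01) → (109.87,98.32) → (22.86,98.32) → (22.86,155.01) (closed)

[4] `<path>` line segment, #0000ff→score S559 F1732: (83.09,114.20) → (84.15,174.46)

[5] `<polygon>` regular polygon, #0000ff→score S559 F1732: (18.13,131.42) → (13.92,140.15) → (20.92,146.84) → (29.45,142.26) → (27.73,132.73) → (18.13,131.42) (closed)

(bCNC post)
(Date: synthetic)
G21
G90
G0 X96.10 Y56.23
M3 S559
G01 X138.79 Y163.03 F1732
G0 X96.03 Y37.34
M3 S559
G01 X81.31 Y53.15 F1732
G01 X69.59 Y65.35
G01 X60.87 Y73.93
G01 X55.13 Y78.91
G01 X52.39 Y80.27
G0 X22.86 Y155.01
M3 S559
G01 X109.87 Y155.01 F1732
G01 X109.87 Y98.32
G01 X22.86 Y98.32
G01 X22.86 Y155.01
G0 X83.09 Y114.20
M3 S559
G01 X84.15 Y174.46 F1732
G0 X18.13 Y131.42
M3 S559
G01 X13.92 Y140.15 F1732
G01 X20.92 Y146.84
G01 X29.45 Y142.26
G01 X27.73 Y132.73
G01 X18.13 Y131.42
M5
G0 X0.00 Y0.00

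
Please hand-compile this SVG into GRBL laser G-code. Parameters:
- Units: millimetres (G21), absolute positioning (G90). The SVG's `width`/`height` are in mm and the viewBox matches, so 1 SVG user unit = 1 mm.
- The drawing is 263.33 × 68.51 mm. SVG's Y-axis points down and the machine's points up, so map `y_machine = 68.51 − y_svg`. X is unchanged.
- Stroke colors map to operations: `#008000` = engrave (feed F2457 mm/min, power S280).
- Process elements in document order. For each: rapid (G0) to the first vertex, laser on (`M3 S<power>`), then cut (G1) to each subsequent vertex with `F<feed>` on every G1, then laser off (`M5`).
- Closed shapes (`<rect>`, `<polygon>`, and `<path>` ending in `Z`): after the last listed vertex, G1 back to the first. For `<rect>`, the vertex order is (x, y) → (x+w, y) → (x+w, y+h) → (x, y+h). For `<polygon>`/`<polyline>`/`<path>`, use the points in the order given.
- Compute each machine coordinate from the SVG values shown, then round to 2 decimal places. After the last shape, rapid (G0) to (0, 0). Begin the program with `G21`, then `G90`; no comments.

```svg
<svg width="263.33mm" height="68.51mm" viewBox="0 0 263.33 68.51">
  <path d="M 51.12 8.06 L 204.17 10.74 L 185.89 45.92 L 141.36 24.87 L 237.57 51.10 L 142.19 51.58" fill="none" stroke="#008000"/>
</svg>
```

G21
G90
G0 X51.12 Y60.45
M3 S280
G1 X204.17 Y57.77 F2457
G1 X185.89 Y22.59 F2457
G1 X141.36 Y43.64 F2457
G1 X237.57 Y17.41 F2457
G1 X142.19 Y16.93 F2457
M5
G0 X0.00 Y0.00

Since the viewBox matches the mm dimensions, user units are millimetres directly. The only transform is the Y-flip y_m = 68.51 − y_svg.

Shape 1 is a open polyline drawn with `<path>`. Its stroke #008000 means engrave at S280, F2457. After flipping Y the toolpath is (51.12,60.45) → (204.17,57.77) → (185.89,22.59) → (141.36,43.64) → (237.57,17.41) → (142.19,16.93).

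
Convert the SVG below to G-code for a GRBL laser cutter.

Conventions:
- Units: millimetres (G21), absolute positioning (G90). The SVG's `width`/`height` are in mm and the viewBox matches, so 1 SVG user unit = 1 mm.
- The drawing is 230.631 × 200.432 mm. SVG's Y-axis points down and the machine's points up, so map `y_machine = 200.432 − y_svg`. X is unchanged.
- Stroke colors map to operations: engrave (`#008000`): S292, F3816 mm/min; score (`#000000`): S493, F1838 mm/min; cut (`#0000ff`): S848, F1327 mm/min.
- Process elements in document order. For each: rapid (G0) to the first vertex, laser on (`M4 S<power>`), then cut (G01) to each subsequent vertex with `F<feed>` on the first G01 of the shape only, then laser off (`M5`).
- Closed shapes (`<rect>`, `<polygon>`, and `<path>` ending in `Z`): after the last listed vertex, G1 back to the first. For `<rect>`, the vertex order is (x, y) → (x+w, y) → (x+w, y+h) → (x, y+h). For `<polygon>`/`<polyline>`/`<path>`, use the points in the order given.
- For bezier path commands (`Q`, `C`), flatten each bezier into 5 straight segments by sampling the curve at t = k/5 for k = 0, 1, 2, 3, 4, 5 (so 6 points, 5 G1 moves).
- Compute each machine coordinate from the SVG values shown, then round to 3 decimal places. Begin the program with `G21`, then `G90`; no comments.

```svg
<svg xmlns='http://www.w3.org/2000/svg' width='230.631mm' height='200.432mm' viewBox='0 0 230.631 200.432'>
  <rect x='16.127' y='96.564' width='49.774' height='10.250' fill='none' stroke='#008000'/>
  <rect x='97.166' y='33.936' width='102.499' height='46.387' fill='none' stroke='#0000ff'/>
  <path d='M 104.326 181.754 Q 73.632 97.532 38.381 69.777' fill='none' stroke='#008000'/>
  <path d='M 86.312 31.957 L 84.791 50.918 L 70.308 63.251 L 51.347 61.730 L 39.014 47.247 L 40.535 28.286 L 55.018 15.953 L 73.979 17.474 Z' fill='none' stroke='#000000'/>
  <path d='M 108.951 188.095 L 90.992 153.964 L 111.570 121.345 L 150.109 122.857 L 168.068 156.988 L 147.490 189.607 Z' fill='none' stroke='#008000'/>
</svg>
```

G21
G90
G0 X16.127 Y103.868
M4 S292
G01 X65.901 Y103.868 F3816
G01 X65.901 Y93.618
G01 X16.127 Y93.618
G01 X16.127 Y103.868
M5
G0 X97.166 Y166.496
M4 S848
G01 X199.665 Y166.496 F1327
G01 X199.665 Y120.109
G01 X97.166 Y120.109
G01 X97.166 Y166.496
M5
G0 X104.326 Y18.678
M4 S292
G01 X91.866 Y50.108 F3816
G01 X79.042 Y77.021
G01 X65.853 Y99.416
G01 X52.299 Y117.294
G01 X38.381 Y130.655
M5
G0 X86.312 Y168.475
M4 S493
G01 X84.791 Y149.514 F1838
G01 X70.308 Y137.181
G01 X51.347 Y138.702
G01 X39.014 Y153.185
G01 X40.535 Y172.146
G01 X55.018 Y184.479
G01 X73.979 Y182.958
G01 X86.312 Y168.475
M5
G0 X108.951 Y12.337
M4 S292
G01 X90.992 Y46.468 F3816
G01 X111.570 Y79.087
G01 X150.109 Y77.575
G01 X168.068 Y43.444
G01 X147.490 Y10.825
G01 X108.951 Y12.337
M5

viewBox `0 0 230.631 200.432` with mm width/height → 1 unit = 1 mm. Flip: y_m = 200.432 − y_svg.

**Shape 1** — `<rect>` rectangle, stroke `#008000` → engrave (S292, F3816). Machine vertices: (16.127,103.868) → (65.901,103.868) → (65.901,93.618) → (16.127,93.618) → (16.127,103.868). Closed: final G1 returns to the first vertex.

**Shape 2** — `<rect>` rectangle, stroke `#0000ff` → cut (S848, F1327). Machine vertices: (97.166,166.496) → (199.665,166.496) → (199.665,120.109) → (97.166,120.109) → (97.166,166.496). Closed: final G1 returns to the first vertex.

**Shape 3** — `<path>` quadratic bezier, stroke `#008000` → engrave (S292, F3816). Control points (SVG): P0=(104.326,181.754), P1=(73.632,97.532), P2=(38.381,69.777); sampled at t=k/5. Machine vertices: (104.326,18.678) → (91.866,50.108) → (79.042,77.021) → (65.853,99.416) → (52.299,117.294) → (38.381,130.655). Open path.

**Shape 4** — `<path>` regular polygon, stroke `#000000` → score (S493, F1838). Machine vertices: (86.312,168.475) → (84.791,149.514) → (70.308,137.181) → (51.347,138.702) → (39.014,153.185) → (40.535,172.146) → (55.018,184.479) → (73.979,182.958) → (86.312,168.475). Closed: final G1 returns to the first vertex.

**Shape 5** — `<path>` regular polygon, stroke `#008000` → engrave (S292, F3816). Machine vertices: (108.951,12.337) → (90.992,46.468) → (111.570,79.087) → (150.109,77.575) → (168.068,43.444) → (147.490,10.825) → (108.951,12.337). Closed: final G1 returns to the first vertex.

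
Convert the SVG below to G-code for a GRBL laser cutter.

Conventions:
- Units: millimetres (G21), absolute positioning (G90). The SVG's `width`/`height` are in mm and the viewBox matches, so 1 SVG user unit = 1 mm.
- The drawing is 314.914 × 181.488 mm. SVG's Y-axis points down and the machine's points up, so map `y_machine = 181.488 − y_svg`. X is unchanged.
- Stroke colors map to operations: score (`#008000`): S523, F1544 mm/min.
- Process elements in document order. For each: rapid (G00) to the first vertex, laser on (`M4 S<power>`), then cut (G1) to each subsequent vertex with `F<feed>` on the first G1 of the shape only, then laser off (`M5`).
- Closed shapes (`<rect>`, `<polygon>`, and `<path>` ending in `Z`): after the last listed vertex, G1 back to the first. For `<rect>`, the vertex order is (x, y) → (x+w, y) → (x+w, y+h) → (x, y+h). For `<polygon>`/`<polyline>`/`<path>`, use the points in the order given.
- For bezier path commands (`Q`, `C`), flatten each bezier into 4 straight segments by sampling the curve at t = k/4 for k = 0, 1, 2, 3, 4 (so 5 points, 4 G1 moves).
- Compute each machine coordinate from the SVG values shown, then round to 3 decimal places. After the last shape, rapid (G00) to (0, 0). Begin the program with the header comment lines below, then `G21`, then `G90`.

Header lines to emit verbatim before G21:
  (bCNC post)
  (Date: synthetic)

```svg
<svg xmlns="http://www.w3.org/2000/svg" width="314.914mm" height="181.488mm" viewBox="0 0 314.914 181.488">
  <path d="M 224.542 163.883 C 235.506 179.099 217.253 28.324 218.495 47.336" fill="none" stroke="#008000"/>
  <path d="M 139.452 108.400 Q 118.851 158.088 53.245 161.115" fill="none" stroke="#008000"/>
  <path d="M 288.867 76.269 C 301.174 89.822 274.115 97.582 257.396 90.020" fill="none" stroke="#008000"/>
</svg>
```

1 u = 1 mm; y_m = 181.488 − y.

[1] `<path>` cubic bezier, #008000→score S523 F1544: (224.542,17.605) → (228.048,32.070) → (225.164,77.302) → (220.458,121.822) → (218.495,134.152)

[2] `<path>` quadratic bezier, #008000→score S523 F1544: (139.452,73.088) → (126.339,51.160) → (107.600,35.065) → (83.235,24.803) → (53.245,20.373)

[3] `<path>` cubic bezier, #008000→score S523 F1544: (288.867,105.219) → (291.493,96.289) → (284.016,90.425) → (271.097,88.520) → (257.396,91.468)

(bCNC post)
(Date: synthetic)
G21
G90
G00 X224.542 Y17.605
M4 S523
G1 X228.048 Y32.070 F1544
G1 X225.164 Y77.302
G1 X220.458 Y121.822
G1 X218.495 Y134.152
M5
G00 X139.452 Y73.088
M4 S523
G1 X126.339 Y51.160 F1544
G1 X107.600 Y35.065
G1 X83.235 Y24.803
G1 X53.245 Y20.373
M5
G00 X288.867 Y105.219
M4 S523
G1 X291.493 Y96.289 F1544
G1 X284.016 Y90.425
G1 X271.097 Y88.520
G1 X257.396 Y91.468
M5
G00 X0.000 Y0.000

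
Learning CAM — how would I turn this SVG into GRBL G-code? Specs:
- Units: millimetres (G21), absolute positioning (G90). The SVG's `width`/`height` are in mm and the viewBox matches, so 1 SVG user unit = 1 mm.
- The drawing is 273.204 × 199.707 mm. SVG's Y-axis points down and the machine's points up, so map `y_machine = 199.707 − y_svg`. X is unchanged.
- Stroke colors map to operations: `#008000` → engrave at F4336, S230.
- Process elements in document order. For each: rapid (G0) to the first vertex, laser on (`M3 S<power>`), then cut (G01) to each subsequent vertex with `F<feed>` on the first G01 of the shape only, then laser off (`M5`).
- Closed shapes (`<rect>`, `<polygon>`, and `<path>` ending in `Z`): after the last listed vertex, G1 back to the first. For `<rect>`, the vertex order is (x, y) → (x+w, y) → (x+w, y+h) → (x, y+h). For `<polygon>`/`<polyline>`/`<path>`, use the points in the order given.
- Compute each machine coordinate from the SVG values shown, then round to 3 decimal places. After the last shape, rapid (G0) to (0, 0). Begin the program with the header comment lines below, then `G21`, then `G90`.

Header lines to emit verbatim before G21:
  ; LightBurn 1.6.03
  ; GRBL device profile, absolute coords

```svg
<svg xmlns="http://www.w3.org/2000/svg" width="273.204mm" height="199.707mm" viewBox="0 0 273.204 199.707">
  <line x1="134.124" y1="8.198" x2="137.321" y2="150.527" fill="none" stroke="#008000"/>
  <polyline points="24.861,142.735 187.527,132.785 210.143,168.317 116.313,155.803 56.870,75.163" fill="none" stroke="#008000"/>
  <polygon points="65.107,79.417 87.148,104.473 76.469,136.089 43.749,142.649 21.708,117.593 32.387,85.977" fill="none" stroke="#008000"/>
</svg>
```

; LightBurn 1.6.03
; GRBL device profile, absolute coords
G21
G90
G0 X134.124 Y191.509
M3 S230
G01 X137.321 Y49.180 F4336
M5
G0 X24.861 Y56.972
M3 S230
G01 X187.527 Y66.922 F4336
G01 X210.143 Y31.390
G01 X116.313 Y43.904
G01 X56.870 Y124.544
M5
G0 X65.107 Y120.290
M3 S230
G01 X87.148 Y95.234 F4336
G01 X76.469 Y63.618
G01 X43.749 Y57.058
G01 X21.708 Y82.114
G01 X32.387 Y113.730
G01 X65.107 Y120.290
M5
G0 X0.000 Y0.000

Since the viewBox matches the mm dimensions, user units are millimetres directly. The only transform is the Y-flip y_m = 199.707 − y_svg.

Shape 1 is a line segment drawn with `<line>`. Its stroke #008000 means engrave at S230, F4336. After flipping Y the toolpath is (134.124,191.509) → (137.321,49.180).

Shape 2 is a open polyline drawn with `<polyline>`. Its stroke #008000 means engrave at S230, F4336. After flipping Y the toolpath is (24.861,56.972) → (187.527,66.922) → (210.143,31.390) → (116.313,43.904) → (56.870,124.544).

Shape 3 is a regular polygon drawn with `<polygon>`. Its stroke #008000 means engrave at S230, F4336. After flipping Y the toolpath is (65.107,120.290) → (87.148,95.234) → (76.469,63.618) → (43.749,57.058) → (21.708,82.114) → (32.387,113.730) → (65.107,120.290), returning to the start.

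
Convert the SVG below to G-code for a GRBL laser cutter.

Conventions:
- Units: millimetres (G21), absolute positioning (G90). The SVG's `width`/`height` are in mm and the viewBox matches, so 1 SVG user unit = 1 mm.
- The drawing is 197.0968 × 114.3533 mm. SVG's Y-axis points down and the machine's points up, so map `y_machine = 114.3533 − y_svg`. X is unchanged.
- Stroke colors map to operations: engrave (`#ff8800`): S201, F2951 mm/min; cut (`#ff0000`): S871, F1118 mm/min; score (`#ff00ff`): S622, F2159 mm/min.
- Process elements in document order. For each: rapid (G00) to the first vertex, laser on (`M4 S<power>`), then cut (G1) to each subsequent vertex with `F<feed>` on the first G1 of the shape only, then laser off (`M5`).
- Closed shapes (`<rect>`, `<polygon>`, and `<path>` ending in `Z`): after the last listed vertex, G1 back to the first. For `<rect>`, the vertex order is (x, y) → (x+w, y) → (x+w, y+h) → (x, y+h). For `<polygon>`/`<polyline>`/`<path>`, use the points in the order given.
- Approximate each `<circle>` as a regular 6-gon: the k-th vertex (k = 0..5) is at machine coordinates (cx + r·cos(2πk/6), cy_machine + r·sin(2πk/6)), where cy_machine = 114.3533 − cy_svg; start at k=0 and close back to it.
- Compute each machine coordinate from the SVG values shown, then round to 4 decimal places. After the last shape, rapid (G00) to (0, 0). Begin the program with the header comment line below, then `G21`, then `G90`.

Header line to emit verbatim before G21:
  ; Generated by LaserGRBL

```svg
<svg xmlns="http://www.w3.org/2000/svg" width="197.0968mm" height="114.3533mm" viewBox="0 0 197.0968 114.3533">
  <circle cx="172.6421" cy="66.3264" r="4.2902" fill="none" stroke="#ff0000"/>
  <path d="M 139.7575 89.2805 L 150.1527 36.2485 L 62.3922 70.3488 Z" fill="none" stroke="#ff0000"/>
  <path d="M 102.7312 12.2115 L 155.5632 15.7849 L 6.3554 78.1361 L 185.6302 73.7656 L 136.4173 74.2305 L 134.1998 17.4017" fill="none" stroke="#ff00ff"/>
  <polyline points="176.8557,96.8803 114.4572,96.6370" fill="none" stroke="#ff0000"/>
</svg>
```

; Generated by LaserGRBL
G21
G90
G00 X176.9323 Y48.0269
M4 S871
G1 X174.7872 Y51.7423 F1118
G1 X170.4970 Y51.7423
G1 X168.3519 Y48.0269
G1 X170.4970 Y44.3115
G1 X174.7872 Y44.3115
G1 X176.9323 Y48.0269
M5
G00 X139.7575 Y25.0728
M4 S871
G1 X150.1527 Y78.1048 F1118
G1 X62.3922 Y44.0045
G1 X139.7575 Y25.0728
M5
G00 X102.7312 Y102.1418
M4 S622
G1 X155.5632 Y98.5684 F2159
G1 X6.3554 Y36.2172
G1 X185.6302 Y40.5877
G1 X136.4173 Y40.1228
G1 X134.1998 Y96.9516
M5
G00 X176.8557 Y17.4730
M4 S871
G1 X114.4572 Y17.7163 F1118
M5
G00 X0.0000 Y0.0000

1 u = 1 mm; y_m = 114.3533 − y.

[1] `<circle>` circle, #ff0000→cut S871 F1118: (176.9323,48.0269) → (174.7872,51.7423) → (170.4970,51.7423) → (168.3519,48.0269) → (170.4970,44.3115) → (174.7872,44.3115) → (176.9323,48.0269) (closed)

[2] `<path>` closed polygon, #ff0000→cut S871 F1118: (139.7575,25.0728) → (150.1527,78.1048) → (62.3922,44.0045) → (139.7575,25.0728) (closed)

[3] `<path>` open polyline, #ff00ff→score S622 F2159: (102.7312,102.1418) → (155.5632,98.5684) → (6.3554,36.2172) → (185.6302,40.5877) → (136.4173,40.1228) → (134.1998,96.9516)

[4] `<polyline>` line segment, #ff0000→cut S871 F1118: (176.8557,17.4730) → (114.4572,17.7163)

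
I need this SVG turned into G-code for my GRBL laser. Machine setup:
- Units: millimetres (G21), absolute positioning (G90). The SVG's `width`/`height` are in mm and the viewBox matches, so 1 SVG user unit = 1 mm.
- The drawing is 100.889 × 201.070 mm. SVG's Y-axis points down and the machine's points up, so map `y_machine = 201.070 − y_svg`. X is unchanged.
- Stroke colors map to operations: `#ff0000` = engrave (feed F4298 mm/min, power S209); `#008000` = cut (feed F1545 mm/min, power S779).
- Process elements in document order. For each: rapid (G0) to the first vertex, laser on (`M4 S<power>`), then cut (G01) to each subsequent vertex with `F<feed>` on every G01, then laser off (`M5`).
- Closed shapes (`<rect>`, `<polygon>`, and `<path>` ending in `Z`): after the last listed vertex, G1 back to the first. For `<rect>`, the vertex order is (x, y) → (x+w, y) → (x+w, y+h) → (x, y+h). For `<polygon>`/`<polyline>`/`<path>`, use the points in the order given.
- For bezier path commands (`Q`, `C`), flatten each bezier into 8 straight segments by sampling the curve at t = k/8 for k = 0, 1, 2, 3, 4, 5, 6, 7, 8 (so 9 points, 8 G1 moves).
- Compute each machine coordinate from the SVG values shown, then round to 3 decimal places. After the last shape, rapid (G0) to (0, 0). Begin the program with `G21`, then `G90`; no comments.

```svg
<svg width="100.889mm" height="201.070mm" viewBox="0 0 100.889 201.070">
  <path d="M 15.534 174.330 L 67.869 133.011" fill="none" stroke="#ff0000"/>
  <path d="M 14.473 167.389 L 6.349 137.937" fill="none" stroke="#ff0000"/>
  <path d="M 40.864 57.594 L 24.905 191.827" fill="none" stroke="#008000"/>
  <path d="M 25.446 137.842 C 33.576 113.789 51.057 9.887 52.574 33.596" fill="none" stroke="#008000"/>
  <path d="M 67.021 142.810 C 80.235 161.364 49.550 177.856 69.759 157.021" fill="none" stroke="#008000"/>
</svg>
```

G21
G90
G0 X15.534 Y26.740
M4 S209
G01 X67.869 Y68.059 F4298
M5
G0 X14.473 Y33.681
M4 S209
G01 X6.349 Y63.133 F4298
M5
G0 X40.864 Y143.476
M4 S779
G01 X24.905 Y9.243 F1545
M5
G0 X25.446 Y63.228
M4 S779
G01 X28.884 Y75.586 F1545
G01 X32.901 Y92.998 F1545
G01 X37.202 Y113.034 F1545
G01 X41.490 Y133.262 F1545
G01 X45.468 Y151.251 F1545
G01 X48.839 Y164.570 F1545
G01 X51.306 Y170.788 F1545
G01 X52.574 Y167.474 F1545
M5
G0 X67.021 Y58.260
M4 S779
G01 X70.104 Y51.468 F1545
G01 X70.182 Y45.282 F1545
G01 X68.366 Y40.116 F1545
G01 X65.767 Y36.384 F1545
G01 X63.496 Y34.497 F1545
G01 X62.664 Y34.871 F1545
G01 X64.381 Y37.917 F1545
G01 X69.759 Y44.049 F1545
M5
G0 X0.000 Y0.000

viewBox `0 0 100.889 201.070` with mm width/height → 1 unit = 1 mm. Flip: y_m = 201.070 − y_svg.

**Shape 1** — `<path>` line segment, stroke `#ff0000` → engrave (S209, F4298). Machine vertices: (15.534,26.740) → (67.869,68.059). Open path.

**Shape 2** — `<path>` line segment, stroke `#ff0000` → engrave (S209, F4298). Machine vertices: (14.473,33.681) → (6.349,63.133). Open path.

**Shape 3** — `<path>` line segment, stroke `#008000` → cut (S779, F1545). Machine vertices: (40.864,143.476) → (24.905,9.243). Open path.

**Shape 4** — `<path>` cubic bezier, stroke `#008000` → cut (S779, F1545). Control points (SVG): P0=(25.446,137.842), P1=(33.576,113.789), P2=(51.057,9.887), P3=(52.574,33.596); sampled at t=k/8. Machine vertices: (25.446,63.228) → (28.884,75.586) → (32.901,92.998) → (37.202,113.034) → (41.490,133.262) → (45.468,151.251) → (48.839,164.570) → (51.306,170.788) → (52.574,167.474). Open path.

**Shape 5** — `<path>` cubic bezier, stroke `#008000` → cut (S779, F1545). Control points (SVG): P0=(67.021,142.810), P1=(80.235,161.364), P2=(49.550,177.856), P3=(69.759,157.021); sampled at t=k/8. Machine vertices: (67.021,58.260) → (70.104,51.468) → (70.182,45.282) → (68.366,40.116) → (65.767,36.384) → (63.496,34.497) → (62.664,34.871) → (64.381,37.917) → (69.759,44.049). Open path.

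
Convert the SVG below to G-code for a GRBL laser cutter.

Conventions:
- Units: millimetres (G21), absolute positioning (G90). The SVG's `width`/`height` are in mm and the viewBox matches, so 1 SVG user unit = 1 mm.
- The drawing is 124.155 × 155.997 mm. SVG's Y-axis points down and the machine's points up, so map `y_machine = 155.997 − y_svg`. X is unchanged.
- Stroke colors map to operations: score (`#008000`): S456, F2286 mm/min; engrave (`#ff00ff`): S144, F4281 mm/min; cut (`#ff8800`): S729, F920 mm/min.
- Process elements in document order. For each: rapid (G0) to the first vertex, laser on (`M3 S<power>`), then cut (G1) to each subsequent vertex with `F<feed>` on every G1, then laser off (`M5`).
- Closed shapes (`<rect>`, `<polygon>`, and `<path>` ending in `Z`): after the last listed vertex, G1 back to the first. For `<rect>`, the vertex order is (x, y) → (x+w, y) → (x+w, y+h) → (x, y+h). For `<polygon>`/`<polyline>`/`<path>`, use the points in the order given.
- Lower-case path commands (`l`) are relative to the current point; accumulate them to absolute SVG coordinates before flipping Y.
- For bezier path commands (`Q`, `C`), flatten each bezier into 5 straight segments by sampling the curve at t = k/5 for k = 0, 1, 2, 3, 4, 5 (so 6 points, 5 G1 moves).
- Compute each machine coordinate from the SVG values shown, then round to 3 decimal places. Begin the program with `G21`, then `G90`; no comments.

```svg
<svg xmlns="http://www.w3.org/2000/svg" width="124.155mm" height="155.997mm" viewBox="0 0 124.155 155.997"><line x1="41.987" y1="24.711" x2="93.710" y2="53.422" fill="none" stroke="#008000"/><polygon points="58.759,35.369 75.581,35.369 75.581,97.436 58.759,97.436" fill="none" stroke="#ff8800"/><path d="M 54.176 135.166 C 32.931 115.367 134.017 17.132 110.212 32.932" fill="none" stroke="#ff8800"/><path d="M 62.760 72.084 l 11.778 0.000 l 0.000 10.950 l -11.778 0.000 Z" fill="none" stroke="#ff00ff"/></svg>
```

viewBox `0 0 124.155 155.997` with mm width/height → 1 unit = 1 mm. Flip: y_m = 155.997 − y_svg.

**Shape 1** — `<line>` line segment, stroke `#008000` → score (S456, F2286). Machine vertices: (41.987,131.286) → (93.710,102.575). Open path.

**Shape 2** — `<polygon>` rectangle, stroke `#ff8800` → cut (S729, F920). Machine vertices: (58.759,120.628) → (75.581,120.628) → (75.581,58.561) → (58.759,58.561) → (58.759,120.628). Closed: final G1 returns to the first vertex.

**Shape 3** — `<path>` cubic bezier, stroke `#ff8800` → cut (S729, F920). Control points (SVG): P0=(54.176,135.166), P1=(32.931,115.367), P2=(134.017,17.132), P3=(110.212,32.932); sampled at t=k/5. Machine vertices: (54.176,20.831) → (54.131,40.583) → (71.579,69.921) → (94.653,99.606) → (111.486,120.401) → (110.212,123.065). Open path.

**Shape 4** — `<path>` rectangle, stroke `#ff00ff` → engrave (S144, F4281). Machine vertices: (62.760,83.913) → (74.538,83.913) → (74.538,72.963) → (62.760,72.963) → (62.760,83.913). Closed: final G1 returns to the first vertex.

G21
G90
G0 X41.987 Y131.286
M3 S456
G1 X93.710 Y102.575 F2286
M5
G0 X58.759 Y120.628
M3 S729
G1 X75.581 Y120.628 F920
G1 X75.581 Y58.561 F920
G1 X58.759 Y58.561 F920
G1 X58.759 Y120.628 F920
M5
G0 X54.176 Y20.831
M3 S729
G1 X54.131 Y40.583 F920
G1 X71.579 Y69.921 F920
G1 X94.653 Y99.606 F920
G1 X111.486 Y120.401 F920
G1 X110.212 Y123.065 F920
M5
G0 X62.760 Y83.913
M3 S144
G1 X74.538 Y83.913 F4281
G1 X74.538 Y72.963 F4281
G1 X62.760 Y72.963 F4281
G1 X62.760 Y83.913 F4281
M5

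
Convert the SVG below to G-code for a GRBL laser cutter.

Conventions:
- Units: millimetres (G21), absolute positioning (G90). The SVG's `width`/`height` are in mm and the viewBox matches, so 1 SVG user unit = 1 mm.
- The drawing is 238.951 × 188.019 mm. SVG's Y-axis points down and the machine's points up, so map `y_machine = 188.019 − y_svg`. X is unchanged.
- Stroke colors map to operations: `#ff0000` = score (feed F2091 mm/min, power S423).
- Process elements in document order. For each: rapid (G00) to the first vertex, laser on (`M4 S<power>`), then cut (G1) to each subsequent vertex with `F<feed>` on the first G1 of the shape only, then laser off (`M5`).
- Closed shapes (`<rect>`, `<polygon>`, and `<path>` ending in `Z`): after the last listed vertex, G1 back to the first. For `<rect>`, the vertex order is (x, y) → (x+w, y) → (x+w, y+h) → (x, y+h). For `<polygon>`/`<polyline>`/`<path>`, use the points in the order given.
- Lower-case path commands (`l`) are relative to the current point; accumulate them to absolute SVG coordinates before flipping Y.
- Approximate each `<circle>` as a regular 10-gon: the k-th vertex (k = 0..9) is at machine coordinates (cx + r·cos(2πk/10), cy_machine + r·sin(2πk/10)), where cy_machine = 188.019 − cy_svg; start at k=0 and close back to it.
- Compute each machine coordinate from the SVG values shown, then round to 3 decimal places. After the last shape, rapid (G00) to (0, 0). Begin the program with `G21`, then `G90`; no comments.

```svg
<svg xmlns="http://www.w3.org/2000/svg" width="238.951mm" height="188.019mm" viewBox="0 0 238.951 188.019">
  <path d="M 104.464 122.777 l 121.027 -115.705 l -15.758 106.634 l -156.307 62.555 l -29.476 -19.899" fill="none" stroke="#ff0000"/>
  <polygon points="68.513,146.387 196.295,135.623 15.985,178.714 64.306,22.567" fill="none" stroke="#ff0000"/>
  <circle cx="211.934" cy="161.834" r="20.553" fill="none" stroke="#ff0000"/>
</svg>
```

G21
G90
G00 X104.464 Y65.242
M4 S423
G1 X225.491 Y180.947 F2091
G1 X209.733 Y74.313
G1 X53.426 Y11.758
G1 X23.950 Y31.657
M5
G00 X68.513 Y41.632
M4 S423
G1 X196.295 Y52.396 F2091
G1 X15.985 Y9.305
G1 X64.306 Y165.452
G1 X68.513 Y41.632
M5
G00 X232.487 Y26.185
M4 S423
G1 X228.562 Y38.266 F2091
G1 X218.285 Y45.732
G1 X205.583 Y45.732
G1 X195.306 Y38.266
G1 X191.381 Y26.185
G1 X195.306 Y14.104
G1 X205.583 Y6.638
G1 X218.285 Y6.638
G1 X228.562 Y14.104
G1 X232.487 Y26.185
M5
G00 X0.000 Y0.000

viewBox `0 0 238.951 188.019` with mm width/height → 1 unit = 1 mm. Flip: y_m = 188.019 − y_svg.

**Shape 1** — `<path>` open polyline, stroke `#ff0000` → score (S423, F2091). Machine vertices: (104.464,65.242) → (225.491,180.947) → (209.733,74.313) → (53.426,11.758) → (23.950,31.657). Open path.

**Shape 2** — `<polygon>` closed polygon, stroke `#ff0000` → score (S423, F2091). Machine vertices: (68.513,41.632) → (196.295,52.396) → (15.985,9.305) → (64.306,165.452) → (68.513,41.632). Closed: final G1 returns to the first vertex.

**Shape 3** — `<circle>` circle, stroke `#ff0000` → score (S423, F2091). Machine vertices: (232.487,26.185) → (228.562,38.266) → (218.285,45.732) → (205.583,45.732) → (195.306,38.266) → (191.381,26.185) → (195.306,14.104) → (205.583,6.638) → (218.285,6.638) → (228.562,14.104) → (232.487,26.185). Closed: final G1 returns to the first vertex.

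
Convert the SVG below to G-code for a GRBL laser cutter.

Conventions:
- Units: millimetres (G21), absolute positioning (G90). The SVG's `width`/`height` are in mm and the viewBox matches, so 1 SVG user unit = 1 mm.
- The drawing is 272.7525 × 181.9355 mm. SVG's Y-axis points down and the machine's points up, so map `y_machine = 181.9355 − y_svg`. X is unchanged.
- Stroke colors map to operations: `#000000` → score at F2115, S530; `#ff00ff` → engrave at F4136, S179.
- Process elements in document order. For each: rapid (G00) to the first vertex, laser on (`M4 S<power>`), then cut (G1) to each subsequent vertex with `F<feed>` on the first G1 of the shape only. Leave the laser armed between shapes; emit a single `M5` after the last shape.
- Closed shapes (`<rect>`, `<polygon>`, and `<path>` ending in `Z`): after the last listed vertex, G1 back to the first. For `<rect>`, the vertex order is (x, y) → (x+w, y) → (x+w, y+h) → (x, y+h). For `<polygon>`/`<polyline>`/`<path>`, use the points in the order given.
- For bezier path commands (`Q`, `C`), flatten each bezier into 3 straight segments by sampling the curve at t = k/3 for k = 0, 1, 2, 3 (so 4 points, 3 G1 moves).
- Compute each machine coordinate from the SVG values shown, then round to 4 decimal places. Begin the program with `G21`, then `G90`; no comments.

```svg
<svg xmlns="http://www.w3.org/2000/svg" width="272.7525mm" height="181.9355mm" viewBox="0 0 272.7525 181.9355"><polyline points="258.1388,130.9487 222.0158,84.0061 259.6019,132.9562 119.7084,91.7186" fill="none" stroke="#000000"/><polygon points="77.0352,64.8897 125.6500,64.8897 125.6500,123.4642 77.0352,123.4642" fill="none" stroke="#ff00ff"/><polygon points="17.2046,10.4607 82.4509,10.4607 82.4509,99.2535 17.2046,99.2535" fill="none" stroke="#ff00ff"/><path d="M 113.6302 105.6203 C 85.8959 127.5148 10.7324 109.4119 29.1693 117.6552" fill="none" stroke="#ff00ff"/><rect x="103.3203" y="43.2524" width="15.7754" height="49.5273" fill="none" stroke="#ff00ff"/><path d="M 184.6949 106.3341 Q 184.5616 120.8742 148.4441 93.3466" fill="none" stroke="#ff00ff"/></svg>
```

1 u = 1 mm; y_m = 181.9355 − y.

[1] `<polyline>` open polyline, #000000→score S530 F2115: (258.1388,50.9868) → (222.0158,97.9294) → (259.6019,48.9793) → (119.7084,90.2169)

[2] `<polygon>` rectangle, #ff00ff→engrave S179 F4136: (77.0352,117.0458) → (125.6500,117.0458) → (125.6500,58.4713) → (77.0352,58.4713) → (77.0352,117.0458) (closed)

[3] `<polygon>` rectangle, #ff00ff→engrave S179 F4136: (17.2046,171.4748) → (82.4509,171.4748) → (82.4509,82.6820) → (17.2046,82.6820) → (17.2046,171.4748) (closed)

[4] `<path>` cubic bezier, #ff00ff→engrave S179 F4136: (113.6302,76.3152) → (75.3095,65.2960) → (36.7092,66.1987) → (29.1693,64.2803)

[5] `<rect>` rectangle, #ff00ff→engrave S179 F4136: (103.3203,138.6831) → (119.0957,138.6831) → (119.0957,89.1558) → (103.3203,89.1558) → (103.3203,138.6831) (closed)

[6] `<path>` quadratic bezier, #ff00ff→engrave S179 F4136: (184.6949,75.6014) → (180.6078,70.5822) → (168.5242,74.9114) → (148.4441,88.5889)

G21
G90
G00 X258.1388 Y50.9868
M4 S530
G1 X222.0158 Y97.9294 F2115
G1 X259.6019 Y48.9793
G1 X119.7084 Y90.2169
G00 X77.0352 Y117.0458
M4 S179
G1 X125.6500 Y117.0458 F4136
G1 X125.6500 Y58.4713
G1 X77.0352 Y58.4713
G1 X77.0352 Y117.0458
G00 X17.2046 Y171.4748
M4 S179
G1 X82.4509 Y171.4748 F4136
G1 X82.4509 Y82.6820
G1 X17.2046 Y82.6820
G1 X17.2046 Y171.4748
G00 X113.6302 Y76.3152
M4 S179
G1 X75.3095 Y65.2960 F4136
G1 X36.7092 Y66.1987
G1 X29.1693 Y64.2803
G00 X103.3203 Y138.6831
M4 S179
G1 X119.0957 Y138.6831 F4136
G1 X119.0957 Y89.1558
G1 X103.3203 Y89.1558
G1 X103.3203 Y138.6831
G00 X184.6949 Y75.6014
M4 S179
G1 X180.6078 Y70.5822 F4136
G1 X168.5242 Y74.9114
G1 X148.4441 Y88.5889
M5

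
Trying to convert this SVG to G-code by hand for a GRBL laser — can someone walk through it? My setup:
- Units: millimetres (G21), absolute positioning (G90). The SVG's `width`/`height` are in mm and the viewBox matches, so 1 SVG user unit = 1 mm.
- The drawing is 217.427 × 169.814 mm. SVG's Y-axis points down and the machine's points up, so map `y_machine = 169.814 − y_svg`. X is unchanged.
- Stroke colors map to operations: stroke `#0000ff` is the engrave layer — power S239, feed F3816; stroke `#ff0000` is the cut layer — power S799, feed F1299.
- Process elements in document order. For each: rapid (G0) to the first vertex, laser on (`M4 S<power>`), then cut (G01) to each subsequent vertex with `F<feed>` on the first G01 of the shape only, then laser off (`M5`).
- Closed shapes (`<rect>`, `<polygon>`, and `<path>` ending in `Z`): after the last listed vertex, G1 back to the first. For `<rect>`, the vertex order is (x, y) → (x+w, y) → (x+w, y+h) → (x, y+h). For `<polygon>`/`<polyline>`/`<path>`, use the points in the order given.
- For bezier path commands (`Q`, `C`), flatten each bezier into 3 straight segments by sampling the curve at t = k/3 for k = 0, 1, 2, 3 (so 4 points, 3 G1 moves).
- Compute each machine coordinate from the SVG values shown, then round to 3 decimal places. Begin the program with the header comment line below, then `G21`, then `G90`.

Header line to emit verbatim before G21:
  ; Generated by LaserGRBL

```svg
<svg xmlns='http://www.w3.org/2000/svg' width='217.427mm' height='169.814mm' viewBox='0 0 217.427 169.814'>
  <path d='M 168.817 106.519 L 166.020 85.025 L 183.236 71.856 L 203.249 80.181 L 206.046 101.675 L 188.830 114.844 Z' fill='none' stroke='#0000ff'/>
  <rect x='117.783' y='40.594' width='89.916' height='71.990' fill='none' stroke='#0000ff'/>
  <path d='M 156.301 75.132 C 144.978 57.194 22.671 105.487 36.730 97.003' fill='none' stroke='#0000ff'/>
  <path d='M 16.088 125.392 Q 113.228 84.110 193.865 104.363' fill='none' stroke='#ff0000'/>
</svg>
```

; Generated by LaserGRBL
G21
G90
G0 X168.817 Y63.295
M4 S239
G01 X166.020 Y84.789 F3816
G01 X183.236 Y97.958
G01 X203.249 Y89.633
G01 X206.046 Y68.139
G01 X188.830 Y54.970
G01 X168.817 Y63.295
M5
G0 X117.783 Y129.220
M4 S239
G01 X207.699 Y129.220 F3816
G01 X207.699 Y57.230
G01 X117.783 Y57.230
G01 X117.783 Y129.220
M5
G0 X156.301 Y94.682
M4 S239
G01 X117.144 Y95.099 F3816
G01 X58.965 Y78.697
G01 X36.730 Y72.811
M5
G0 X16.088 Y44.422
M4 S799
G01 X79.014 Y65.106 F1299
G01 X138.273 Y72.116
G01 X193.865 Y65.451
M5

1 u = 1 mm; y_m = 169.814 − y.

[1] `<path>` regular polygon, #0000ff→engrave S239 F3816: (168.817,63.295) → (166.020,84.789) → (183.236,97.958) → (203.249,89.633) → (206.046,68.139) → (188.830,54.970) → (168.817,63.295) (closed)

[2] `<rect>` rectangle, #0000ff→engrave S239 F3816: (117.783,129.220) → (207.699,129.220) → (207.699,57.230) → (117.783,57.230) → (117.783,129.220) (closed)

[3] `<path>` cubic bezier, #0000ff→engrave S239 F3816: (156.301,94.682) → (117.144,95.099) → (58.965,78.697) → (36.730,72.811)

[4] `<path>` quadratic bezier, #ff0000→cut S799 F1299: (16.088,44.422) → (79.014,65.106) → (138.273,72.116) → (193.865,65.451)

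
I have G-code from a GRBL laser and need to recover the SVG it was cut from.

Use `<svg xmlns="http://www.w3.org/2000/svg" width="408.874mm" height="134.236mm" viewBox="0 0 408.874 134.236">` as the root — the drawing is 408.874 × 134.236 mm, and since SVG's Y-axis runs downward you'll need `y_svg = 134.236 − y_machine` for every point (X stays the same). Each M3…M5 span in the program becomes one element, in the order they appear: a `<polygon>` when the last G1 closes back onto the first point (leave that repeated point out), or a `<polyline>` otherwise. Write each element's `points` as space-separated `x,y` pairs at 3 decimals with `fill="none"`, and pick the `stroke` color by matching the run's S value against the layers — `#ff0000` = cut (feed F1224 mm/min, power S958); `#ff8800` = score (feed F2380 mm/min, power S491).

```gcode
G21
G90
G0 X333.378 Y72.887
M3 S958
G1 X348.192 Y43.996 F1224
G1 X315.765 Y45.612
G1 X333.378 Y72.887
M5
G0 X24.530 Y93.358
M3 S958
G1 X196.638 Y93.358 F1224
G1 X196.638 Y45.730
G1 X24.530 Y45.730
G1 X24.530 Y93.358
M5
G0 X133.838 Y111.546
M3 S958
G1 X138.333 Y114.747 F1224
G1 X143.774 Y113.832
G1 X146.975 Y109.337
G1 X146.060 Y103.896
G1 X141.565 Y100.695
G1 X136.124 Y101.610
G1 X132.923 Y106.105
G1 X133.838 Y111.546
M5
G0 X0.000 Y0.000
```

Each laser-on run becomes one SVG element. Flip Y back into SVG space with y_svg = 134.236 − y_machine. Every run uses S958, so all elements get stroke `#ff0000` (cut).

Run 1: The run returns to its start, so emit a `<polygon>` with points (Y-flipped): 333.378,61.349 348.192,90.240 315.765,88.624.

Run 2: The run returns to its start, so emit a `<polygon>` with points (Y-flipped): 24.530,40.878 196.638,40.878 196.638,88.506 24.530,88.506.

Run 3: The run returns to its start, so emit a `<polygon>` with points (Y-flipped): 133.838,22.690 138.333,19.489 143.774,20.404 146.975,24.899 146.060,30.340 141.565,33.541 136.124,32.626 132.923,28.131.

<svg xmlns="http://www.w3.org/2000/svg" width="408.874mm" height="134.236mm" viewBox="0 0 408.874 134.236">
  <polygon points="333.378,61.349 348.192,90.240 315.765,88.624" fill="none" stroke="#ff0000"/>
  <polygon points="24.530,40.878 196.638,40.878 196.638,88.506 24.530,88.506" fill="none" stroke="#ff0000"/>
  <polygon points="133.838,22.690 138.333,19.489 143.774,20.404 146.975,24.899 146.060,30.340 141.565,33.541 136.124,32.626 132.923,28.131" fill="none" stroke="#ff0000"/>
</svg>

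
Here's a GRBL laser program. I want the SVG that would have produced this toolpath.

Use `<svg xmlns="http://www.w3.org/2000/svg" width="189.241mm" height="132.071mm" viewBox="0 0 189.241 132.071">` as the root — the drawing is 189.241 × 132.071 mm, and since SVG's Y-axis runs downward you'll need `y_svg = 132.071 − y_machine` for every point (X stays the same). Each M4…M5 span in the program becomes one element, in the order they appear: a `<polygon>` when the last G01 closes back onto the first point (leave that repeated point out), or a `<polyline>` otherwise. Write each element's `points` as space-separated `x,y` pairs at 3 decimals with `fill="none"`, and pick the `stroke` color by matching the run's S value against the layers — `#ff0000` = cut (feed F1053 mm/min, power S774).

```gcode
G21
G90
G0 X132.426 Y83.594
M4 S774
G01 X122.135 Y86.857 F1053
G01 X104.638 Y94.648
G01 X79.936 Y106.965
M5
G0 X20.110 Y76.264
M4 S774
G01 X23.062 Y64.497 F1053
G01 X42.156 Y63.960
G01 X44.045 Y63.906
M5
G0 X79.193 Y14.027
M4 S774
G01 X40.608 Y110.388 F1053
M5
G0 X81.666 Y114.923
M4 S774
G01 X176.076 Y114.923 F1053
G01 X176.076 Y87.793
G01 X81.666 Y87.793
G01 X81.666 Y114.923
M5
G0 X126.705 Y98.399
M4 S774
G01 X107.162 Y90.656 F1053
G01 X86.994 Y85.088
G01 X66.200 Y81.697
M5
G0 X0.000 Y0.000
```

Machine Y-up, SVG Y-down with viewBox height 132.071, so y_svg = 132.071 − y_machine; X carries over. Every run uses S774, so all elements get stroke `#ff0000` (cut).

Run 1: The run is open, so emit a `<polyline>` with points (Y-flipped): 132.426,48.477 122.135,45.214 104.638,37.423 79.936,25.106.

Run 2: The run is open, so emit a `<polyline>` with points (Y-flipped): 20.110,55.807 23.062,67.574 42.156,68.111 44.045,68.165.

Run 3: The run is open, so emit a `<polyline>` with points (Y-flipped): 79.193,118.044 40.608,21.683.

Run 4: The run returns to its start, so emit a `<polygon>` with points (Y-flipped): 81.666,17.148 176.076,17.148 176.076,44.278 81.666,44.278.

Run 5: The run is open, so emit a `<polyline>` with points (Y-flipped): 126.705,33.672 107.162,41.415 86.994,46.983 66.200,50.374.

<svg xmlns="http://www.w3.org/2000/svg" width="189.241mm" height="132.071mm" viewBox="0 0 189.241 132.071">
  <polyline points="132.426,48.477 122.135,45.214 104.638,37.423 79.936,25.106" fill="none" stroke="#ff0000"/>
  <polyline points="20.110,55.807 23.062,67.574 42.156,68.111 44.045,68.165" fill="none" stroke="#ff0000"/>
  <polyline points="79.193,118.044 40.608,21.683" fill="none" stroke="#ff0000"/>
  <polygon points="81.666,17.148 176.076,17.148 176.076,44.278 81.666,44.278" fill="none" stroke="#ff0000"/>
  <polyline points="126.705,33.672 107.162,41.415 86.994,46.983 66.200,50.374" fill="none" stroke="#ff0000"/>
</svg>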